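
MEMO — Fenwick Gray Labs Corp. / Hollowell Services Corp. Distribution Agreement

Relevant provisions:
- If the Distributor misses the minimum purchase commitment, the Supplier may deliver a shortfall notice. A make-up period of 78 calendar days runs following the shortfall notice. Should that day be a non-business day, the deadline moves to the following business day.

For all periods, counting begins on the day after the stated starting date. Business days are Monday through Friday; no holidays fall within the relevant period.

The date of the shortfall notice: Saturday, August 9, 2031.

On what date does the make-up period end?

October 27, 2031

The last day of the make-up period: 78 calendar days after August 9, 2031 is October 26, 2031. That falls on a Sunday, so it rolls to the next business day, Monday, October 27, 2031.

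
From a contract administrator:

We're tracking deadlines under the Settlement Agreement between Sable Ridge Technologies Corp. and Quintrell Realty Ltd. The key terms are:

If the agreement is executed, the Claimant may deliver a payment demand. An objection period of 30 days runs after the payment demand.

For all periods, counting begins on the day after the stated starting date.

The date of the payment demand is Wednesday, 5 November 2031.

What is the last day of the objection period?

5 December 2031

The last day of the objection period: 30 calendar days after 5 November 2031 is 5 December 2031.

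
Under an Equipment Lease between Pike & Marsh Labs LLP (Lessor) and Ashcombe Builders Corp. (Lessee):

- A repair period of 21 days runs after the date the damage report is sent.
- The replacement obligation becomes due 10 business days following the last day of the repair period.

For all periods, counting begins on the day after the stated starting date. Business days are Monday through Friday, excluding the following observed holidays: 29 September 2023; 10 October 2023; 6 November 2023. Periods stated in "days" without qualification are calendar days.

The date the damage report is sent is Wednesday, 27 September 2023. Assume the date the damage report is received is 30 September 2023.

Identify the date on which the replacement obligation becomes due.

The last day of the repair period: 21 calendar days after 27 September 2023 is 18 October 2023.
From Wednesday, 18 October 2023, 10 business days (Oct 19, Oct 20, Oct 23, Oct 24, Oct 25, Oct 26, Oct 27, Oct 30, Oct 31, Nov 1, skipping weekends) brings us to Wednesday, 1 November 2023, which is the date on which the replacement obligation becomes due.

1 November 2023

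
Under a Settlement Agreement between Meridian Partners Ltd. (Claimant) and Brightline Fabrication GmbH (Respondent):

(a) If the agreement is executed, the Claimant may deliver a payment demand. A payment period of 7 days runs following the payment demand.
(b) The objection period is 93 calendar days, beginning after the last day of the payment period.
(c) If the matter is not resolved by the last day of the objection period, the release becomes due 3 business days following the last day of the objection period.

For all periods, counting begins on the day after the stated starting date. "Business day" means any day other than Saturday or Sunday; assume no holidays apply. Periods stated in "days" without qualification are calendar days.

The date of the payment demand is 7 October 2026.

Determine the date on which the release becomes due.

20 January 2027

Adding 7 calendar days to 7 October 2026 gives 14 October 2026, which is the last day of the payment period.
The last day of the objection period: 14 October 2026 + 93 days = 15 January 2027.
The date on which the release becomes due: counting 3 business days from Friday, 15 January 2027 (Jan 18, Jan 19, Jan 20, skipping weekends) reaches Wednesday, 20 January 2027.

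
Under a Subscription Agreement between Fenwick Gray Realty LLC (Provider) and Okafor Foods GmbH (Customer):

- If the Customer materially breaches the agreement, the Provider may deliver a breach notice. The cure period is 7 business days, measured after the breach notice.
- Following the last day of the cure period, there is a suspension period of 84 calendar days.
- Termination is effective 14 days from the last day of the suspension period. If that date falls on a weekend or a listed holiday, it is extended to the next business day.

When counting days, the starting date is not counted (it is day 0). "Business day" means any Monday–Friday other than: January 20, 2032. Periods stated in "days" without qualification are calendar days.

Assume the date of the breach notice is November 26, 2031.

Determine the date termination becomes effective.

March 12, 2032

The last day of the cure period: 7 business days after Wednesday, November 26, 2031, skipping weekends — Nov 27, Nov 28, Dec 1, Dec 2, Dec 3, Dec 4, Dec 5 — lands on Friday, December 5, 2031.
The last day of the suspension period: 84 calendar days after December 5, 2031 is February 27, 2032.
Adding 14 calendar days to February 27, 2032 gives March 12, 2032, which is the date termination becomes effective. March 12, 2032 is a Friday and is not a listed holiday, so no roll-forward applies.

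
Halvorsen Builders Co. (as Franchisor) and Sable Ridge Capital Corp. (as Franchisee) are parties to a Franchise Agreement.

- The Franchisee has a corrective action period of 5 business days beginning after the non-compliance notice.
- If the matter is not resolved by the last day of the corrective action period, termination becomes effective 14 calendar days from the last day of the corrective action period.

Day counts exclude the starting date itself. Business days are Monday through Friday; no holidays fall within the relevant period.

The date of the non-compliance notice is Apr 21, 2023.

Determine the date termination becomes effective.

The last day of the corrective action period: counting 5 business days from Friday, Apr 21, 2023 (Apr 24, Apr 25, Apr 26, Apr 27, Apr 28, skipping weekends) reaches Friday, Apr 28, 2023.
Adding 14 calendar days to Apr 28, 2023 gives May 12, 2023, which is the date termination becomes effective.

May 12, 2023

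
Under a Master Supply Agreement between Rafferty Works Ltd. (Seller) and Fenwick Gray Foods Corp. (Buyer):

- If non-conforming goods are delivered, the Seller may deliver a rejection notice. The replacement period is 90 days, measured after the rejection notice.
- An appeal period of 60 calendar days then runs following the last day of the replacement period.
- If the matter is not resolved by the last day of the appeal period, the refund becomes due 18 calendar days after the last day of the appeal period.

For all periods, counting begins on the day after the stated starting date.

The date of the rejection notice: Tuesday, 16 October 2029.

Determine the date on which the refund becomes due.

The last day of the replacement period: 90 calendar days after 16 October 2029 is 14 January 2030.
The last day of the appeal period: 60 calendar days after 14 January 2030 is 15 March 2030.
The date on which the refund becomes due: 15 March 2030 + 18 days = 2 April 2030.

2 April 2030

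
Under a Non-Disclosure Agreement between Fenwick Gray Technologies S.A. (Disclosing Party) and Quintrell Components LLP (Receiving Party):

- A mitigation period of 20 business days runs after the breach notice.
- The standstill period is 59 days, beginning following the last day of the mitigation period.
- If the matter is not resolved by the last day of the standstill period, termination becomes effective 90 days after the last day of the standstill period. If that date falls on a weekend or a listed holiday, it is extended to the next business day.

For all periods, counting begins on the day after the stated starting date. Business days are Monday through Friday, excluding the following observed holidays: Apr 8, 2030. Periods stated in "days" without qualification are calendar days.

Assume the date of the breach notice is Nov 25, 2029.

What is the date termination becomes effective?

May 20, 2030

The last day of the mitigation period: counting 20 business days from Sunday, Nov 25, 2029 (Nov 26, Nov 27, Nov 28, Nov 29, …, Dec 19, Dec 20, Dec 21, skipping weekends) reaches Friday, Dec 21, 2029.
The last day of the standstill period: 59 calendar days after Dec 21, 2029 is Feb 18, 2030.
Adding 90 calendar days to Feb 18, 2030 gives May 19, 2030, which is the date termination becomes effective. That falls on a Sunday, so it rolls to the next business day, Monday, May 20, 2030.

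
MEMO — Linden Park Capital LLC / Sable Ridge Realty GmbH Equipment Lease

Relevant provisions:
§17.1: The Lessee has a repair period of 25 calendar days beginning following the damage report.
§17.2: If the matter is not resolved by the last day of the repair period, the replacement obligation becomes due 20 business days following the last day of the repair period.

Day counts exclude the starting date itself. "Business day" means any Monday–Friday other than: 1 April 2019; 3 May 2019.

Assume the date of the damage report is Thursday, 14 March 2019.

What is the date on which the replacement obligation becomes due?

7 May 2019

The last day of the repair period: 14 March 2019 + 25 days = 8 April 2019.
The date on which the replacement obligation becomes due: 20 business days after Monday, 8 April 2019, skipping weekends and the listed holiday on May 3 — Apr 9, Apr 10, Apr 11, Apr 12, …, May 2, May 6, May 7 — lands on Tuesday, 7 May 2019.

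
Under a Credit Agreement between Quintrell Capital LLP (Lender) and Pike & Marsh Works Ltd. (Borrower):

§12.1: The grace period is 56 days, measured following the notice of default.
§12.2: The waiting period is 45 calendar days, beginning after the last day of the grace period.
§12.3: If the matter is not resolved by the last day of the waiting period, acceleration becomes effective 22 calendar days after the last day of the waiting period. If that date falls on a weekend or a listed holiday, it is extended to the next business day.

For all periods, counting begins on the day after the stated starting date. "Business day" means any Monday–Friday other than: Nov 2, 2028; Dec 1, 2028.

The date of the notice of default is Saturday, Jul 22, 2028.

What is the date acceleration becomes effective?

Nov 22, 2028

The last day of the grace period: Jul 22, 2028 + 56 days = Sep 16, 2028.
The last day of the waiting period: Sep 16, 2028 + 45 days = Oct 31, 2028.
The date acceleration becomes effective: Oct 31, 2028 + 22 days = Nov 22, 2028. Nov 22, 2028 is a Wednesday and is not a listed holiday, so no roll-forward applies.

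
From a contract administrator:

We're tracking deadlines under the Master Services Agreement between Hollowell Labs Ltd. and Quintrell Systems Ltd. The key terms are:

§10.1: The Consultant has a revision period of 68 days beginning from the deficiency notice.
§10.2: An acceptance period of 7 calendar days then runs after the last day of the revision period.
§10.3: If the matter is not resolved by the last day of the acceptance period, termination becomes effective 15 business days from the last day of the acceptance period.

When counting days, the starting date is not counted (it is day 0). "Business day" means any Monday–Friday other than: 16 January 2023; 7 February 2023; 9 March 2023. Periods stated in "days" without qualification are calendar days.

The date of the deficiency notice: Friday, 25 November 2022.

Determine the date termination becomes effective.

Adding 68 calendar days to 25 November 2022 gives 1 February 2023, which is the last day of the revision period.
Adding 7 calendar days to 1 February 2023 gives 8 February 2023, which is the last day of the acceptance period.
The date termination becomes effective: counting 15 business days from Wednesday, 8 February 2023 (Feb 9, Feb 10, Feb 13, Feb 14, …, Feb 27, Feb 28, Mar 1, skipping weekends) reaches Wednesday, 1 March 2023.

1 March 2023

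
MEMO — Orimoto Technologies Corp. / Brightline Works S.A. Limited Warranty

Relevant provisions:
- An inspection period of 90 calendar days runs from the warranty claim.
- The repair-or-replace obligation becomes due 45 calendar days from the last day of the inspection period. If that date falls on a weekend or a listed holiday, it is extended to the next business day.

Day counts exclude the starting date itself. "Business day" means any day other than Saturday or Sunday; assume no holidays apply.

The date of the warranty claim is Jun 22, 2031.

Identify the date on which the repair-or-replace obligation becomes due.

Nov 4, 2031

Adding 90 calendar days to Jun 22, 2031 gives Sep 20, 2031, which is the last day of the inspection period.
Adding 45 calendar days to Sep 20, 2031 gives Nov 4, 2031, which is the date on which the repair-or-replace obligation becomes due. Nov 4, 2031 is a Tuesday, so no roll-forward applies.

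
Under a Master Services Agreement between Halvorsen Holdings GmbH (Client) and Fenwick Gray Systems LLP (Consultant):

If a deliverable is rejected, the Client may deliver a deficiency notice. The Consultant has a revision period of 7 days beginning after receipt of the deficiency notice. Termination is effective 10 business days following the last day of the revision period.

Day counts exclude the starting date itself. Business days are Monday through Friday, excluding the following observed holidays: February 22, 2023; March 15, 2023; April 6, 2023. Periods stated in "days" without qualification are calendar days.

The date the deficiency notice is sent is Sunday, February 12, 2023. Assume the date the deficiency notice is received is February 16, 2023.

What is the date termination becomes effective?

The last day of the revision period: February 16, 2023 + 7 days = February 23, 2023.
The date termination becomes effective: 10 business days after Thursday, February 23, 2023, skipping weekends — Feb 24, Feb 27, Feb 28, Mar 1, Mar 2, Mar 3, Mar 6, Mar 7, Mar 8, Mar 9 — lands on Thursday, March 9, 2023.

March 9, 2023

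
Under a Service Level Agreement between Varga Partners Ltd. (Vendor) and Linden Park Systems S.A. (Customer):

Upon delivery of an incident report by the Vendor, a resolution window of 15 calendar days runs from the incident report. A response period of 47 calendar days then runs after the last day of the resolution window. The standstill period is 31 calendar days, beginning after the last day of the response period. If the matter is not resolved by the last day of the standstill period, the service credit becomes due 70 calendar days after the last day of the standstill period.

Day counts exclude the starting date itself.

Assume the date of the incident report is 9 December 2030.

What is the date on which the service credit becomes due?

The last day of the resolution window: 9 December 2030 + 15 days = 24 December 2030.
The last day of the response period: 47 calendar days after 24 December 2030 is 9 February 2031.
The last day of the standstill period: 31 calendar days after 9 February 2031 is 12 March 2031.
Adding 70 calendar days to 12 March 2031 gives 21 May 2031, which is the date on which the service credit becomes due.

21 May 2031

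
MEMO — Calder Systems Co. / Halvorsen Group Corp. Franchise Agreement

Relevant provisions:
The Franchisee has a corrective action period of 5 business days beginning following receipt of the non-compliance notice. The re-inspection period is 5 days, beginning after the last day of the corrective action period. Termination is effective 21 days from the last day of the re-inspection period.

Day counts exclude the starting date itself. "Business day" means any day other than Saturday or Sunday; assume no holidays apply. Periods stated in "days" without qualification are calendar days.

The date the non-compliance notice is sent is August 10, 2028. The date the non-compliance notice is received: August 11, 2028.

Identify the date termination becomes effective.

The last day of the corrective action period: counting 5 business days from Friday, August 11, 2028 (Aug 14, Aug 15, Aug 16, Aug 17, Aug 18, skipping weekends) reaches Friday, August 18, 2028.
Adding 5 calendar days to August 18, 2028 gives August 23, 2028, which is the last day of the re-inspection period.
The date termination becomes effective: August 23, 2028 + 21 days = September 13, 2028.

September 13, 2028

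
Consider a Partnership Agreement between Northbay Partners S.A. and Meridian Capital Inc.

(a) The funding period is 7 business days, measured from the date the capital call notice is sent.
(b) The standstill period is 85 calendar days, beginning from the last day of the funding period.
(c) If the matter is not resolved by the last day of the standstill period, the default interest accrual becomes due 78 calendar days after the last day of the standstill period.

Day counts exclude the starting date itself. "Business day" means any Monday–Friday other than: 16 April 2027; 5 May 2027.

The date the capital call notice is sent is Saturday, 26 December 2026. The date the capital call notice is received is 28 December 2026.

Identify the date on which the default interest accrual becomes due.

17 June 2027

The last day of the funding period: 7 business days after Saturday, 26 December 2026, skipping weekends — Dec 28, Dec 29, Dec 30, Dec 31, Jan 1, Jan 4, Jan 5 — lands on Tuesday, 5 January 2027.
The last day of the standstill period: 5 January 2027 + 85 days = 31 March 2027.
The date on which the default interest accrual becomes due: 31 March 2027 + 78 days = 17 June 2027.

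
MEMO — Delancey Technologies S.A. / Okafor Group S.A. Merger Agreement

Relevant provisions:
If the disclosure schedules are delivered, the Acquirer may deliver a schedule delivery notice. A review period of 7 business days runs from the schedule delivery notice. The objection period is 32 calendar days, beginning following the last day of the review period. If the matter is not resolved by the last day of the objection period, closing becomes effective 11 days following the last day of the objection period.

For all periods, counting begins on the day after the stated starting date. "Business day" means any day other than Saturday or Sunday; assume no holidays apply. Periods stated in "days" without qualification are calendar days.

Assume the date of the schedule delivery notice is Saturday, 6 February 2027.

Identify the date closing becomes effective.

31 March 2027

From Saturday, 6 February 2027, 7 business days (Feb 8, Feb 9, Feb 10, Feb 11, Feb 12, Feb 15, Feb 16, skipping weekends) brings us to Tuesday, 16 February 2027, which is the last day of the review period.
The last day of the objection period: 16 February 2027 + 32 days = 20 March 2027.
Adding 11 calendar days to 20 March 2027 gives 31 March 2027, which is the date closing becomes effective.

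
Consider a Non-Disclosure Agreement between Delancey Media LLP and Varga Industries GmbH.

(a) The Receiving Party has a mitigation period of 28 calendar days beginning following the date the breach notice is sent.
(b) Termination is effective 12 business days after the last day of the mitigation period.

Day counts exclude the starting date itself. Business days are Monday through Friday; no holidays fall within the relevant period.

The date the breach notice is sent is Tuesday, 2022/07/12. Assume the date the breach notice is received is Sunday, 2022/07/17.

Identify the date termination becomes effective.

The last day of the mitigation period: 2022/07/12 + 28 days = 2022/08/09.
The date termination becomes effective: 12 business days after Tuesday, 2022/08/09, skipping weekends — Aug 10, Aug 11, Aug 12, Aug 15, …, Aug 23, Aug 24, Aug 25 — lands on Thursday, 2022/08/25.

2022/08/25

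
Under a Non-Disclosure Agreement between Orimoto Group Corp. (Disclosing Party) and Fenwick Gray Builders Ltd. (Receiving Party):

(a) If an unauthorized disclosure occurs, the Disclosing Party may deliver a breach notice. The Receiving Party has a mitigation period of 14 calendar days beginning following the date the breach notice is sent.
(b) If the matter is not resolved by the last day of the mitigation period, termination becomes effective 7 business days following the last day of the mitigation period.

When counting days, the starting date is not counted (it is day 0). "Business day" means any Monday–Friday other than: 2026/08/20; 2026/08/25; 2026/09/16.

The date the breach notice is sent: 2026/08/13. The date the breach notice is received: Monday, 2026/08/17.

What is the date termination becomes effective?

2026/09/07

The last day of the mitigation period: 14 calendar days after 2026/08/13 is 2026/08/27.
From Thursday, 2026/08/27, 7 business days (Aug 28, Aug 31, Sep 1, Sep 2, Sep 3, Sep 4, Sep 7, skipping weekends) brings us to Monday, 2026/09/07, which is the date termination becomes effective.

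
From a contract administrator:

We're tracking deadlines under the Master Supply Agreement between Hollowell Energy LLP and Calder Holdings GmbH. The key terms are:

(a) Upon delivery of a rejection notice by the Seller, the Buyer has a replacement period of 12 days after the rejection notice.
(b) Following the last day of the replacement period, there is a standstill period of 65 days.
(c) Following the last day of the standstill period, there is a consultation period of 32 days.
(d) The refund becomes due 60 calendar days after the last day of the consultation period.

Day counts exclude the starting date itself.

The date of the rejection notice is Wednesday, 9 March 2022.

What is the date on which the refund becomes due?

25 August 2022

The last day of the replacement period: 9 March 2022 + 12 days = 21 March 2022.
Adding 65 calendar days to 21 March 2022 gives 25 May 2022, which is the last day of the standstill period.
The last day of the consultation period: 25 May 2022 + 32 days = 26 June 2022.
Adding 60 calendar days to 26 June 2022 gives 25 August 2022, which is the date on which the refund becomes due.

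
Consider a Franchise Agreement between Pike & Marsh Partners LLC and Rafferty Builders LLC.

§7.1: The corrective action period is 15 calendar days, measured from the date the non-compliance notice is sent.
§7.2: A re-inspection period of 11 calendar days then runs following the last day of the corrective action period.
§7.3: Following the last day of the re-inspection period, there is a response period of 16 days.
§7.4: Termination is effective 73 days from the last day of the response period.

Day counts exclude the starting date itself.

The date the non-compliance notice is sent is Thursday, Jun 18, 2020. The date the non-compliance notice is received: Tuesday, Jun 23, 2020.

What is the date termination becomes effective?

The last day of the corrective action period: 15 calendar days after Jun 18, 2020 is Jul 3, 2020.
The last day of the re-inspection period: Jul 3, 2020 + 11 days = Jul 14, 2020.
Adding 16 calendar days to Jul 14, 2020 gives Jul 30, 2020, which is the last day of the response period.
The date termination becomes effective: Jul 30, 2020 + 73 days = Oct 11, 2020.

Oct 11, 2020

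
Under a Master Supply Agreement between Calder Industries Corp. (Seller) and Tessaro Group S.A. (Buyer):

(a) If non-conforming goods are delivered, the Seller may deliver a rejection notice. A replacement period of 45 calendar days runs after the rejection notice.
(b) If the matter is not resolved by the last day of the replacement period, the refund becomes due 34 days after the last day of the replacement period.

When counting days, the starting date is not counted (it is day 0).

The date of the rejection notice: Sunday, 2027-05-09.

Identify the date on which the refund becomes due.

The last day of the replacement period: 2027-05-09 + 45 days = 2027-06-23.
The date on which the refund becomes due: 2027-06-23 + 34 days = 2027-07-27.

2027-07-27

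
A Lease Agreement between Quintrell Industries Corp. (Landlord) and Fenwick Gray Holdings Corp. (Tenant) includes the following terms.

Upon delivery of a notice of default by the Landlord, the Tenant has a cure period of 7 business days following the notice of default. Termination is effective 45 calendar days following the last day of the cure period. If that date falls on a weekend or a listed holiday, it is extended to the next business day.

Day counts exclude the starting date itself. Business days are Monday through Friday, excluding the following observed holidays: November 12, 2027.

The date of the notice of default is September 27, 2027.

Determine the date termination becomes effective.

From Monday, September 27, 2027, 7 business days (Sep 28, Sep 29, Sep 30, Oct 1, Oct 4, Oct 5, Oct 6, skipping weekends) brings us to Wednesday, October 6, 2027, which is the last day of the cure period.
The date termination becomes effective: 45 calendar days after October 6, 2027 is November 20, 2027. That falls on a Saturday, so it rolls to the next business day, Monday, November 22, 2027.

November 22, 2027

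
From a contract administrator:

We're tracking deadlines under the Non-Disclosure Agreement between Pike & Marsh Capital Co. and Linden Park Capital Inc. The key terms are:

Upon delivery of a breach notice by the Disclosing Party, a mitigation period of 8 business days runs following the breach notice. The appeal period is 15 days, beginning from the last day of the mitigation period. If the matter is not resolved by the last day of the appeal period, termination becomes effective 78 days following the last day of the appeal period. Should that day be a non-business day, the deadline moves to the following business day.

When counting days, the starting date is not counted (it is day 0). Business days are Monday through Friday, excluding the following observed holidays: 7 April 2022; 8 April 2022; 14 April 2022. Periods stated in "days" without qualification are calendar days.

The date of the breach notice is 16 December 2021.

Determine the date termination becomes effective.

31 March 2022

The last day of the mitigation period: 8 business days after Thursday, 16 December 2021, skipping weekends — Dec 17, Dec 20, Dec 21, Dec 22, Dec 23, Dec 24, Dec 27, Dec 28 — lands on Tuesday, 28 December 2021.
The last day of the appeal period: 28 December 2021 + 15 days = 12 January 2022.
Adding 78 calendar days to 12 January 2022 gives 31 March 2022, which is the date termination becomes effective. 31 March 2022 is a Thursday and is not a listed holiday, so no roll-forward applies.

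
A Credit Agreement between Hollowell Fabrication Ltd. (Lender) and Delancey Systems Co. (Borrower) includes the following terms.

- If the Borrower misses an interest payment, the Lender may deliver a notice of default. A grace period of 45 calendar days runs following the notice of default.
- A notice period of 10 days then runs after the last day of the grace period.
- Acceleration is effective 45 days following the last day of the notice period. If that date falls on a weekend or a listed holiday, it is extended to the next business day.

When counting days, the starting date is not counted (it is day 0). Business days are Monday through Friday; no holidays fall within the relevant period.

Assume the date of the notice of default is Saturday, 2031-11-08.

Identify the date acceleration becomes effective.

Adding 45 calendar days to 2031-11-08 gives 2031-12-23, which is the last day of the grace period.
The last day of the notice period: 2031-12-23 + 10 days = 2032-01-02.
The date acceleration becomes effective: 2032-01-02 + 45 days = 2032-02-16. 2032-02-16 is a Monday, so no roll-forward applies.

2032-02-16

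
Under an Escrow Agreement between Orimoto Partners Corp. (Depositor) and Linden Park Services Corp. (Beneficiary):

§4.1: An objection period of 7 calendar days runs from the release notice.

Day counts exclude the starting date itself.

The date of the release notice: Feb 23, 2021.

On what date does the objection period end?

Mar 2, 2021

Adding 7 calendar days to Feb 23, 2021 gives Mar 2, 2021, which is the last day of the objection period.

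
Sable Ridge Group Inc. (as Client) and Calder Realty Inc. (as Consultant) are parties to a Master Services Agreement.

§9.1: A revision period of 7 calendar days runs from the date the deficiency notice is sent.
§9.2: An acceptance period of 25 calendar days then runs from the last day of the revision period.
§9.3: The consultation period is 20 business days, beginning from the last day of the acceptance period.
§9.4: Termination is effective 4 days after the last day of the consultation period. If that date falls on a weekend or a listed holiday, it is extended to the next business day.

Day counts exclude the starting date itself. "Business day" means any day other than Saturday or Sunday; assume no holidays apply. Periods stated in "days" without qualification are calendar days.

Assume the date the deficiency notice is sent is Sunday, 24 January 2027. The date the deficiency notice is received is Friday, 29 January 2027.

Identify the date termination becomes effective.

29 March 2027

The last day of the revision period: 7 calendar days after 24 January 2027 is 31 January 2027.
Adding 25 calendar days to 31 January 2027 gives 25 February 2027, which is the last day of the acceptance period.
The last day of the consultation period: counting 20 business days from Thursday, 25 February 2027 (Feb 26, Mar 1, Mar 2, Mar 3, …, Mar 23, Mar 24, Mar 25, skipping weekends) reaches Thursday, 25 March 2027.
Adding 4 calendar days to 25 March 2027 gives 29 March 2027, which is the date termination becomes effective. 29 March 2027 is a Monday, so no roll-forward applies.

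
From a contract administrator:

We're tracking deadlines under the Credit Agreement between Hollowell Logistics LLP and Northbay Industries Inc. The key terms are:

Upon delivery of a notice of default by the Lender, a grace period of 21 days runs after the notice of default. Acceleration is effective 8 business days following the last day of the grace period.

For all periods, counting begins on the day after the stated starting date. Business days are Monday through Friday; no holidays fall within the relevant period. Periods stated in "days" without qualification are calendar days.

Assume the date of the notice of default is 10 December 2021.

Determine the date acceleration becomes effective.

The last day of the grace period: 10 December 2021 + 21 days = 31 December 2021.
The date acceleration becomes effective: counting 8 business days from Friday, 31 December 2021 (Jan 3, Jan 4, Jan 5, Jan 6, Jan 7, Jan 10, Jan 11, Jan 12, skipping weekends) reaches Wednesday, 12 January 2022.

12 January 2022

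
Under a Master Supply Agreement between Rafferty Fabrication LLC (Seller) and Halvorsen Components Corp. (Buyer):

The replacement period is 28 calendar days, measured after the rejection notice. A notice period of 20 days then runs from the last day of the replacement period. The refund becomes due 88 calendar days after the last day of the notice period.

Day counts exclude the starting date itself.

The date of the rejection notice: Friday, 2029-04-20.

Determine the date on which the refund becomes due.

2029-09-03

The last day of the replacement period: 28 calendar days after 2029-04-20 is 2029-05-18.
The last day of the notice period: 20 calendar days after 2029-05-18 is 2029-06-07.
Adding 88 calendar days to 2029-06-07 gives 2029-09-03, which is the date on which the refund becomes due.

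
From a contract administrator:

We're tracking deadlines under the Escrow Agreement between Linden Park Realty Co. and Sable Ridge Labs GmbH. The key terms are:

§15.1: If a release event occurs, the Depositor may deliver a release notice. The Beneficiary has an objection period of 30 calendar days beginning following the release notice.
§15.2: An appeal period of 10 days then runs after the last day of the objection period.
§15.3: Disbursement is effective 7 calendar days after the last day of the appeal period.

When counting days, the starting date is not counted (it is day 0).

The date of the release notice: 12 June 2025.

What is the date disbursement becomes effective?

29 July 2025

The last day of the objection period: 12 June 2025 + 30 days = 12 July 2025.
Adding 10 calendar days to 12 July 2025 gives 22 July 2025, which is the last day of the appeal period.
Adding 7 calendar days to 22 July 2025 gives 29 July 2025, which is the date disbursement becomes effective.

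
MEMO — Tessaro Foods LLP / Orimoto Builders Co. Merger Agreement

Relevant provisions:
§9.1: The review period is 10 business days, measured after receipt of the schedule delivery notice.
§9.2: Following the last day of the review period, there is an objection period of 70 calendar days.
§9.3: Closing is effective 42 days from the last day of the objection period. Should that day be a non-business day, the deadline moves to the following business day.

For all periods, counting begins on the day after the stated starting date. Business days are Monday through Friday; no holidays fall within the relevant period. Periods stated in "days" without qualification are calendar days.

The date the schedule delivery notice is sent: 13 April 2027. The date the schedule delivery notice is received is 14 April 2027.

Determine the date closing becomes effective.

From Wednesday, 14 April 2027, 10 business days (Apr 15, Apr 16, Apr 19, Apr 20, Apr 21, Apr 22, Apr 23, Apr 26, Apr 27, Apr 28, skipping weekends) brings us to Wednesday, 28 April 2027, which is the last day of the review period.
The last day of the objection period: 28 April 2027 + 70 days = 7 July 2027.
The date closing becomes effective: 42 calendar days after 7 July 2027 is 18 August 2027. 18 August 2027 is a Wednesday, so no roll-forward applies.

18 August 2027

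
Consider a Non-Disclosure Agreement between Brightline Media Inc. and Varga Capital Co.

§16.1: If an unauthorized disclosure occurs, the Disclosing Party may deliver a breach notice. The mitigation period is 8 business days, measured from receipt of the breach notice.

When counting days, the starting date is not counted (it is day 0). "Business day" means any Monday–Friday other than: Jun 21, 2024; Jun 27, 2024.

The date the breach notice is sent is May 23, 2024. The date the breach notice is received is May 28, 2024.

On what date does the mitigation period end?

The last day of the mitigation period: counting 8 business days from Tuesday, May 28, 2024 (May 29, May 30, May 31, Jun 3, Jun 4, Jun 5, Jun 6, Jun 7, skipping weekends) reaches Friday, Jun 7, 2024.

Jun 7, 2024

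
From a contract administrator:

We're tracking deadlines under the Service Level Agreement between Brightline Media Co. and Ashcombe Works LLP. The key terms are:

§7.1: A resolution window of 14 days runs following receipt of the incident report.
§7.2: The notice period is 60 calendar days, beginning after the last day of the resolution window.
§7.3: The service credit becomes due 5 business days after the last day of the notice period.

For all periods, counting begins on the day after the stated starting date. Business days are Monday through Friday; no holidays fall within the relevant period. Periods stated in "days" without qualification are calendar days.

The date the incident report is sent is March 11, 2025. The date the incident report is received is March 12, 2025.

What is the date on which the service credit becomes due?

The last day of the resolution window: March 12, 2025 + 14 days = March 26, 2025.
The last day of the notice period: 60 calendar days after March 26, 2025 is May 25, 2025.
The date on which the service credit becomes due: counting 5 business days from Sunday, May 25, 2025 (May 26, May 27, May 28, May 29, May 30, skipping weekends) reaches Friday, May 30, 2025.

May 30, 2025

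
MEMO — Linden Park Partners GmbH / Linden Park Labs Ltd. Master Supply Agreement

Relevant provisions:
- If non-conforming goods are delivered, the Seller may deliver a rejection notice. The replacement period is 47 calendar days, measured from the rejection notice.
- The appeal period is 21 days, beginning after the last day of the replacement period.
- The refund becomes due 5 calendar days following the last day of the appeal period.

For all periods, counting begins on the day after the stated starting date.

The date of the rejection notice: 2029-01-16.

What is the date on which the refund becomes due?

2029-03-30

Adding 47 calendar days to 2029-01-16 gives 2029-03-04, which is the last day of the replacement period.
The last day of the appeal period: 2029-03-04 + 21 days = 2029-03-25.
Adding 5 calendar days to 2029-03-25 gives 2029-03-30, which is the date on which the refund becomes due.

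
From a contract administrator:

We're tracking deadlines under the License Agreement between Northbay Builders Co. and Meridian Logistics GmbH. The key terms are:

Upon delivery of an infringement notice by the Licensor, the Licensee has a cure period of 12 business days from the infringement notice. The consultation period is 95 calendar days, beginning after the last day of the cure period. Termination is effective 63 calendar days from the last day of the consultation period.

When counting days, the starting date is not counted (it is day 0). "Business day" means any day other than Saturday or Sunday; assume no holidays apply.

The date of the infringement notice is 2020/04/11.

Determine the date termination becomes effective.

From Saturday, 2020/04/11, 12 business days (Apr 13, Apr 14, Apr 15, Apr 16, …, Apr 24, Apr 27, Apr 28, skipping weekends) brings us to Tuesday, 2020/04/28, which is the last day of the cure period.
The last day of the consultation period: 2020/04/28 + 95 days = 2020/08/01.
The date termination becomes effective: 2020/08/01 + 63 days = 2020/10/03.

2020/10/03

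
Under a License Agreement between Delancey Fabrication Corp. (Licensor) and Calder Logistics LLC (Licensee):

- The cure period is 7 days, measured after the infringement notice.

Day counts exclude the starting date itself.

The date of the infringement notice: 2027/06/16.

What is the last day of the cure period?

The last day of the cure period: 2027/06/16 + 7 days = 2027/06/23.

2027/06/23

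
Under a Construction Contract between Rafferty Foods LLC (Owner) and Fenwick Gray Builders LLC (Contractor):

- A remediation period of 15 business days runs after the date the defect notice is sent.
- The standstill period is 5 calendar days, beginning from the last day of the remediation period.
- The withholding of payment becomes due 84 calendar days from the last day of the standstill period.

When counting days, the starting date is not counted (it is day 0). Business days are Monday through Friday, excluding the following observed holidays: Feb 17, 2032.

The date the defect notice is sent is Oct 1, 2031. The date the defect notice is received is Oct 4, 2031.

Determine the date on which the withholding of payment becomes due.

Jan 19, 2032

From Wednesday, Oct 1, 2031, 15 business days (Oct 2, Oct 3, Oct 6, Oct 7, …, Oct 20, Oct 21, Oct 22, skipping weekends) brings us to Wednesday, Oct 22, 2031, which is the last day of the remediation period.
The last day of the standstill period: Oct 22, 2031 + 5 days = Oct 27, 2031.
Adding 84 calendar days to Oct 27, 2031 gives Jan 19, 2032, which is the date on which the withholding of payment becomes due.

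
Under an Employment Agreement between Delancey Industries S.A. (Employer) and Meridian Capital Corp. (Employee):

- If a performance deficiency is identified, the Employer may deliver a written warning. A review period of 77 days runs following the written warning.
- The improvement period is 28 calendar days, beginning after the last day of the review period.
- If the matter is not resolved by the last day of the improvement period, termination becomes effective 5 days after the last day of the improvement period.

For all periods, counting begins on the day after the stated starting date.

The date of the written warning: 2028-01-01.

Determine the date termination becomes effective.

Adding 77 calendar days to 2028-01-01 gives 2028-03-18, which is the last day of the review period.
Adding 28 calendar days to 2028-03-18 gives 2028-04-15, which is the last day of the improvement period.
The date termination becomes effective: 2028-04-15 + 5 days = 2028-04-20.

2028-04-20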